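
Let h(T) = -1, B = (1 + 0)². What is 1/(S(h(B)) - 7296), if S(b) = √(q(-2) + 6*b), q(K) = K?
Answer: -912/6653953 - I*√2/26615812 ≈ -0.00013706 - 5.3134e-8*I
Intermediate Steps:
B = 1 (B = 1² = 1)
S(b) = √(-2 + 6*b)
1/(S(h(B)) - 7296) = 1/(√(-2 + 6*(-1)) - 7296) = 1/(√(-2 - 6) - 7296) = 1/(√(-8) - 7296) = 1/(2*I*√2 - 7296) = 1/(-7296 + 2*I*√2)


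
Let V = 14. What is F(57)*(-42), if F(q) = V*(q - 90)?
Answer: 19404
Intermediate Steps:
F(q) = -1260 + 14*q (F(q) = 14*(q - 90) = 14*(-90 + q) = -1260 + 14*q)
F(57)*(-42) = (-1260 + 14*57)*(-42) = (-1260 + 798)*(-42) = -462*(-42) = 19404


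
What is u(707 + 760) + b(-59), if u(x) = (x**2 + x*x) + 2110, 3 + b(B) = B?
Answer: 4306226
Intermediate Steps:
b(B) = -3 + B
u(x) = 2110 + 2*x**2 (u(x) = (x**2 + x**2) + 2110 = 2*x**2 + 2110 = 2110 + 2*x**2)
u(707 + 760) + b(-59) = (2110 + 2*(707 + 760)**2) + (-3 - 59) = (2110 + 2*1467**2) - 62 = (2110 + 2*2152089) - 62 = (2110 + 4304178) - 62 = 4306288 - 62 = 4306226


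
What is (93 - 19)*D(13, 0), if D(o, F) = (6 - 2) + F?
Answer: 296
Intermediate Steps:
D(o, F) = 4 + F
(93 - 19)*D(13, 0) = (93 - 19)*(4 + 0) = 74*4 = 296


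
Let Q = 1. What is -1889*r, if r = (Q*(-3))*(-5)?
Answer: -28335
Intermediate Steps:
r = 15 (r = (1*(-3))*(-5) = -3*(-5) = 15)
-1889*r = -1889*15 = -28335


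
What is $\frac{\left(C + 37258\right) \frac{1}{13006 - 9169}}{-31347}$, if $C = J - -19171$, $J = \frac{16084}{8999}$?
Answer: $- \frac{507820655}{1082385672561} \approx -0.00046917$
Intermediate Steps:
$J = \frac{16084}{8999}$ ($J = 16084 \cdot \frac{1}{8999} = \frac{16084}{8999} \approx 1.7873$)
$C = \frac{172535913}{8999}$ ($C = \frac{16084}{8999} - -19171 = \frac{16084}{8999} + 19171 = \frac{172535913}{8999} \approx 19173.0$)
$\frac{\left(C + 37258\right) \frac{1}{13006 - 9169}}{-31347} = \frac{\left(\frac{172535913}{8999} + 37258\right) \frac{1}{13006 - 9169}}{-31347} = \frac{507820655}{8999 \cdot 3837} \left(- \frac{1}{31347}\right) = \frac{507820655}{8999} \cdot \frac{1}{3837} \left(- \frac{1}{31347}\right) = \frac{507820655}{34529163} \left(- \frac{1}{31347}\right) = - \frac{507820655}{1082385672561}$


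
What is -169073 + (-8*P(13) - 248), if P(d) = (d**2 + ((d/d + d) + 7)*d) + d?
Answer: -172961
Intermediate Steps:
P(d) = d + d**2 + d*(8 + d) (P(d) = (d**2 + ((1 + d) + 7)*d) + d = (d**2 + (8 + d)*d) + d = (d**2 + d*(8 + d)) + d = d + d**2 + d*(8 + d))
-169073 + (-8*P(13) - 248) = -169073 + (-104*(9 + 2*13) - 248) = -169073 + (-104*(9 + 26) - 248) = -169073 + (-104*35 - 248) = -169073 + (-8*455 - 248) = -169073 + (-3640 - 248) = -169073 - 3888 = -172961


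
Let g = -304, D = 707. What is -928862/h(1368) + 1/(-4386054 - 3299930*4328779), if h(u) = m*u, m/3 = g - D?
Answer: 3863012373780545861/17255732942675511648 ≈ 0.22387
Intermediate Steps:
m = -3033 (m = 3*(-304 - 1*707) = 3*(-304 - 707) = 3*(-1011) = -3033)
h(u) = -3033*u
-928862/h(1368) + 1/(-4386054 - 3299930*4328779) = -928862/((-3033*1368)) + 1/(-4386054 - 3299930*4328779) = -928862/(-4149144) + (1/4328779)/(-7685984) = -928862*(-1/4149144) - 1/7685984*1/4328779 = 464431/2074572 - 1/33270926133536 = 3863012373780545861/17255732942675511648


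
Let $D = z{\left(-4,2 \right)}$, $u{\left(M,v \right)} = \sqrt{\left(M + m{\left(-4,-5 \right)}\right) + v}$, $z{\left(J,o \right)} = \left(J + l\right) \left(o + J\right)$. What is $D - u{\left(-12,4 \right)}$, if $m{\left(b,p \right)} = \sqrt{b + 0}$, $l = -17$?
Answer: $42 - \sqrt{-8 + 2 i} \approx 41.649 - 2.8501 i$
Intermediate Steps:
$m{\left(b,p \right)} = \sqrt{b}$
$z{\left(J,o \right)} = \left(-17 + J\right) \left(J + o\right)$ ($z{\left(J,o \right)} = \left(J - 17\right) \left(o + J\right) = \left(-17 + J\right) \left(J + o\right)$)
$u{\left(M,v \right)} = \sqrt{M + v + 2 i}$ ($u{\left(M,v \right)} = \sqrt{\left(M + \sqrt{-4}\right) + v} = \sqrt{\left(M + 2 i\right) + v} = \sqrt{M + v + 2 i}$)
$D = 42$ ($D = \left(-4\right)^{2} - -68 - 34 - 8 = 16 + 68 - 34 - 8 = 42$)
$D - u{\left(-12,4 \right)} = 42 - \sqrt{-12 + 4 + 2 i} = 42 - \sqrt{-8 + 2 i}$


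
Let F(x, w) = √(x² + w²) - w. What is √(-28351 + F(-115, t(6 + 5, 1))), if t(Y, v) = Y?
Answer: √(-28362 + √13346) ≈ 168.07*I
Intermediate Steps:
F(x, w) = √(w² + x²) - w
√(-28351 + F(-115, t(6 + 5, 1))) = √(-28351 + (√((6 + 5)² + (-115)²) - (6 + 5))) = √(-28351 + (√(11² + 13225) - 1*11)) = √(-28351 + (√(121 + 13225) - 11)) = √(-28351 + (√13346 - 11)) = √(-28351 + (-11 + √13346)) = √(-28362 + √13346)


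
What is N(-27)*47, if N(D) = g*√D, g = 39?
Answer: 5499*I*√3 ≈ 9524.5*I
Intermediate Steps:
N(D) = 39*√D
N(-27)*47 = (39*√(-27))*47 = (39*(3*I*√3))*47 = (117*I*√3)*47 = 5499*I*√3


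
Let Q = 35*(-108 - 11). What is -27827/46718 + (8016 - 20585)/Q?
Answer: 67328441/27797210 ≈ 2.4221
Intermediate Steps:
Q = -4165 (Q = 35*(-119) = -4165)
-27827/46718 + (8016 - 20585)/Q = -27827/46718 + (8016 - 20585)/(-4165) = -27827*1/46718 - 12569*(-1/4165) = -27827/46718 + 12569/4165 = 67328441/27797210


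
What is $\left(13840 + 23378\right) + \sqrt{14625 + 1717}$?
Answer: $37218 + \sqrt{16342} \approx 37346.0$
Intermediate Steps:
$\left(13840 + 23378\right) + \sqrt{14625 + 1717} = 37218 + \sqrt{16342}$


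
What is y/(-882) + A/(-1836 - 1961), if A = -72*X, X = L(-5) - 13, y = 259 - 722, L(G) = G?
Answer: 614939/3348954 ≈ 0.18362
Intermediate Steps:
y = -463
X = -18 (X = -5 - 13 = -18)
A = 1296 (A = -72*(-18) = 1296)
y/(-882) + A/(-1836 - 1961) = -463/(-882) + 1296/(-1836 - 1961) = -463*(-1/882) + 1296/(-3797) = 463/882 + 1296*(-1/3797) = 463/882 - 1296/3797 = 614939/3348954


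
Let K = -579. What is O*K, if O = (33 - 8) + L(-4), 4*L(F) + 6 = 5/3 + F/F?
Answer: -27985/2 ≈ -13993.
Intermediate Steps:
L(F) = -⅚ (L(F) = -3/2 + (5/3 + F/F)/4 = -3/2 + (5*(⅓) + 1)/4 = -3/2 + (5/3 + 1)/4 = -3/2 + (¼)*(8/3) = -3/2 + ⅔ = -⅚)
O = 145/6 (O = (33 - 8) - ⅚ = 25 - ⅚ = 145/6 ≈ 24.167)
O*K = (145/6)*(-579) = -27985/2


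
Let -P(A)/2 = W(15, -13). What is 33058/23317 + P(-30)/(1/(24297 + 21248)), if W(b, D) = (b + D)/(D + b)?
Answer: -2123912472/23317 ≈ -91089.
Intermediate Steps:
W(b, D) = 1 (W(b, D) = (D + b)/(D + b) = 1)
P(A) = -2 (P(A) = -2*1 = -2)
33058/23317 + P(-30)/(1/(24297 + 21248)) = 33058/23317 - 2/(1/(24297 + 21248)) = 33058*(1/23317) - 2/(1/45545) = 33058/23317 - 2/1/45545 = 33058/23317 - 2*45545 = 33058/23317 - 91090 = -2123912472/23317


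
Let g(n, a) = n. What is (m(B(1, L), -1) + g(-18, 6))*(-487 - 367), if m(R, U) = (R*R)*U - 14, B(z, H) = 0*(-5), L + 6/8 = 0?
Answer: 27328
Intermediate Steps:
L = -3/4 (L = -3/4 + 0 = -3/4 ≈ -0.75000)
B(z, H) = 0
m(R, U) = -14 + U*R**2 (m(R, U) = R**2*U - 14 = U*R**2 - 14 = -14 + U*R**2)
(m(B(1, L), -1) + g(-18, 6))*(-487 - 367) = ((-14 - 1*0**2) - 18)*(-487 - 367) = ((-14 - 1*0) - 18)*(-854) = ((-14 + 0) - 18)*(-854) = (-14 - 18)*(-854) = -32*(-854) = 27328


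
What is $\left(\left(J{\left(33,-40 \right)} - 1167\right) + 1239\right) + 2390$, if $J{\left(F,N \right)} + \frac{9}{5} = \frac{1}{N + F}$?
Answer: $\frac{86102}{35} \approx 2460.1$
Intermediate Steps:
$J{\left(F,N \right)} = - \frac{9}{5} + \frac{1}{F + N}$ ($J{\left(F,N \right)} = - \frac{9}{5} + \frac{1}{N + F} = - \frac{9}{5} + \frac{1}{F + N}$)
$\left(\left(J{\left(33,-40 \right)} - 1167\right) + 1239\right) + 2390 = \left(\left(\frac{5 - 297 - -360}{5 \left(33 - 40\right)} - 1167\right) + 1239\right) + 2390 = \left(\left(\frac{5 - 297 + 360}{5 \left(-7\right)} - 1167\right) + 1239\right) + 2390 = \left(\left(\frac{1}{5} \left(- \frac{1}{7}\right) 68 - 1167\right) + 1239\right) + 2390 = \left(\left(- \frac{68}{35} - 1167\right) + 1239\right) + 2390 = \left(- \frac{40913}{35} + 1239\right) + 2390 = \frac{2452}{35} + 2390 = \frac{86102}{35}$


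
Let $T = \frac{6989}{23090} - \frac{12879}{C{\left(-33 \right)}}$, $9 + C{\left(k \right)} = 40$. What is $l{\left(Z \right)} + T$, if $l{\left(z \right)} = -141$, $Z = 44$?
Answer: $- \frac{398085841}{715790} \approx -556.15$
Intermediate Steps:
$C{\left(k \right)} = 31$ ($C{\left(k \right)} = -9 + 40 = 31$)
$T = - \frac{297159451}{715790}$ ($T = \frac{6989}{23090} - \frac{12879}{31} = - \frac{297159451}{715790} \approx -415.15$)
$l{\left(Z \right)} + T = -141 - \frac{297159451}{715790} = - \frac{398085841}{715790}$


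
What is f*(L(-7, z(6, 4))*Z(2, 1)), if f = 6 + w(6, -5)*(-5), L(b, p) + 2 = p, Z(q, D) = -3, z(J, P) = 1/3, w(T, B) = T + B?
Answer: 5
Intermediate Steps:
w(T, B) = B + T
z(J, P) = 1/3
L(b, p) = -2 + p
f = 1 (f = 6 + (-5 + 6)*(-5) = 6 + 1*(-5) = 6 - 5 = 1)
f*(L(-7, z(6, 4))*Z(2, 1)) = 1*((-2 + 1/3)*(-3)) = 1*(-5/3*(-3)) = 1*5 = 5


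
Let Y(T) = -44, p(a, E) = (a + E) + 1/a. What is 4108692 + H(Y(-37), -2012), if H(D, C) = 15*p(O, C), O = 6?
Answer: 8157209/2 ≈ 4.0786e+6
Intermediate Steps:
p(a, E) = E + a + 1/a (p(a, E) = (E + a) + 1/a = E + a + 1/a)
H(D, C) = 185/2 + 15*C (H(D, C) = 15*(C + 6 + 1/6) = 15*(37/6 + C) = 185/2 + 15*C)
4108692 + H(Y(-37), -2012) = 4108692 + (185/2 + 15*(-2012)) = 4108692 + (185/2 - 30180) = 4108692 - 60175/2 = 8157209/2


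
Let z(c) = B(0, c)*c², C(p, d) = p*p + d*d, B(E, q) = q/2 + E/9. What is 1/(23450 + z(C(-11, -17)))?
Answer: 1/34483950 ≈ 2.8999e-8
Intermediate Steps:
B(E, q) = q/2 + E/9 (B(E, q) = q*(½) + E*(⅑) = q/2 + E/9)
C(p, d) = d² + p² (C(p, d) = p² + d² = d² + p²)
z(c) = c³/2 (z(c) = (c/2 + (⅑)*0)*c² = (c/2 + 0)*c² = (c/2)*c² = c³/2)
1/(23450 + z(C(-11, -17))) = 1/(23450 + ((-17)² + (-11)²)³/2) = 1/(23450 + (289 + 121)³/2) = 1/(23450 + (½)*410³) = 1/(23450 + (½)*68921000) = 1/(23450 + 34460500) = 1/34483950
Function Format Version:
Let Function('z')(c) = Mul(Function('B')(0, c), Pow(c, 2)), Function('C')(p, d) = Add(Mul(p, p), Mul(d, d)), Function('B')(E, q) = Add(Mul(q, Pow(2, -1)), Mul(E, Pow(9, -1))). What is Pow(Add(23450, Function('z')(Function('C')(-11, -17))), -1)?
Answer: Rational(1, 34483950) ≈ 2.8999e-8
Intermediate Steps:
Function('B')(E, q) = Add(Mul(Rational(1, 2), q), Mul(Rational(1, 9), E)) (Function('B')(E, q) = Add(Mul(q, Rational(1, 2)), Mul(E, Rational(1, 9))) = Add(Mul(Rational(1, 2), q), Mul(Rational(1, 9), E)))
Function('C')(p, d) = Add(Pow(d, 2), Pow(p, 2)) (Function('C')(p, d) = Add(Pow(p, 2), Pow(d, 2)) = Add(Pow(d, 2), Pow(p, 2)))
Function('z')(c) = Mul(Rational(1, 2), Pow(c, 3)) (Function('z')(c) = Mul(Add(Mul(Rational(1, 2), c), Mul(Rational(1, 9), 0)), Pow(c, 2)) = Mul(Add(Mul(Rational(1, 2), c), 0), Pow(c, 2)) = Mul(Mul(Rational(1, 2), c), Pow(c, 2)) = Mul(Rational(1, 2), Pow(c, 3)))
Pow(Add(23450, Function('z')(Function('C')(-11, -17))), -1) = Pow(Add(23450, Mul(Rational(1, 2), Pow(Add(Pow(-17, 2), Pow(-11, 2)), 3))), -1) = Pow(Add(23450, Mul(Rational(1, 2), Pow(Add(289, 121), 3))), -1) = Pow(Add(23450, Mul(Rational(1, 2), Pow(410, 3))), -1) = Pow(Add(23450, Mul(Rational(1, 2), 68921000)), -1) = Pow(Add(23450, 34460500), -1) = Pow(34483950, -1) = Rational(1, 34483950)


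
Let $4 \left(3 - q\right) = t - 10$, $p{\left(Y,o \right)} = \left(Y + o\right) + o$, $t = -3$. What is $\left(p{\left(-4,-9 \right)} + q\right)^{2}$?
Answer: $\frac{3969}{16} \approx 248.06$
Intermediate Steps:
$p{\left(Y,o \right)} = Y + 2 o$
$q = \frac{25}{4}$ ($q = 3 - \frac{-3 - 10}{4} = 3 - - \frac{13}{4} = 3 + \frac{13}{4} = \frac{25}{4} \approx 6.25$)
$\left(p{\left(-4,-9 \right)} + q\right)^{2} = \left(\left(-4 + 2 \left(-9\right)\right) + \frac{25}{4}\right)^{2} = \left(\left(-4 - 18\right) + \frac{25}{4}\right)^{2} = \left(-22 + \frac{25}{4}\right)^{2} = \left(- \frac{63}{4}\right)^{2} = \frac{3969}{16}$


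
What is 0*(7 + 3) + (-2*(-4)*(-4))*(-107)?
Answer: 3424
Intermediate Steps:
0*(7 + 3) + (-2*(-4)*(-4))*(-107) = 0*10 + (8*(-4))*(-107) = 0 - 32*(-107) = 0 + 3424 = 3424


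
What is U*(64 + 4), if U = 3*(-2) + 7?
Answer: 68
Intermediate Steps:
U = 1 (U = -6 + 7 = 1)
U*(64 + 4) = 1*(64 + 4) = 1*68 = 68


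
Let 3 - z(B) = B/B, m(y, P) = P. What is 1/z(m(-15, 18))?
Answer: ½ ≈ 0.50000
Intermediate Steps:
z(B) = 2 (z(B) = 3 - B/B = 3 - 1*1 = 3 - 1 = 2)
1/z(m(-15, 18)) = 1/2 = ½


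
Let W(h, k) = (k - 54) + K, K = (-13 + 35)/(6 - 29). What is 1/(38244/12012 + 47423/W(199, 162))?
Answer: 2464462/1099666123 ≈ 0.0022411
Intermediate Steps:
K = -22/23 (K = 22/(-23) = 22*(-1/23) = -22/23 ≈ -0.95652)
W(h, k) = -1264/23 + k (W(h, k) = (k - 54) - 22/23 = (-54 + k) - 22/23 = -1264/23 + k)
1/(38244/12012 + 47423/W(199, 162)) = 1/(38244/12012 + 47423/(-1264/23 + 162)) = 1/(38244*(1/12012) + 47423/(2462/23)) = 1/(3187/1001 + 47423*(23/2462)) = 1/(3187/1001 + 1090729/2462) = 1/(1099666123/2464462) = 2464462/1099666123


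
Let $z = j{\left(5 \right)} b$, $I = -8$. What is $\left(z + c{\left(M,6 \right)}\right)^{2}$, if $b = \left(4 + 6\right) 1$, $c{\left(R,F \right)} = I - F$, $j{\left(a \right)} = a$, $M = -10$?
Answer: $1296$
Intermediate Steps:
$c{\left(R,F \right)} = -8 - F$
$b = 10$ ($b = 10 \cdot 1 = 10$)
$z = 50$ ($z = 5 \cdot 10 = 50$)
$\left(z + c{\left(M,6 \right)}\right)^{2} = \left(50 - 14\right)^{2} = 36^{2} = 1296$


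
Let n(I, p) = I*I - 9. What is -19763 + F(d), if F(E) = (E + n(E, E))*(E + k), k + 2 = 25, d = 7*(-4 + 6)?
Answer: -12326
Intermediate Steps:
n(I, p) = -9 + I² (n(I, p) = I² - 9 = -9 + I²)
d = 14 (d = 7*2 = 14)
k = 23 (k = -2 + 25 = 23)
F(E) = (23 + E)*(-9 + E + E²) (F(E) = (E + (-9 + E²))*(E + 23) = (-9 + E + E²)*(23 + E) = (23 + E)*(-9 + E + E²))
-19763 + F(d) = -19763 + (-207 + 14³ + 14*14 + 24*14²) = -19763 + (-207 + 2744 + 196 + 24*196) = -19763 + (-207 + 2744 + 196 + 4704) = -19763 + 7437 = -12326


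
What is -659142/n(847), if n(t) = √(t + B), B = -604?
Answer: -73238*√3/3 ≈ -42284.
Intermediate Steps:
n(t) = √(-604 + t) (n(t) = √(t - 604) = √(-604 + t))
-659142/n(847) = -659142/√(-604 + 847) = -659142*√3/27 = -73238*√3/3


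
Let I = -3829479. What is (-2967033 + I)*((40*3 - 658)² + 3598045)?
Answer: -26421365638368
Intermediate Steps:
(-2967033 + I)*((40*3 - 658)² + 3598045) = (-2967033 - 3829479)*((40*3 - 658)² + 3598045) = -6796512*((120 - 658)² + 3598045) = -6796512*((-538)² + 3598045) = -6796512*(289444 + 3598045) = -6796512*3887489 = -26421365638368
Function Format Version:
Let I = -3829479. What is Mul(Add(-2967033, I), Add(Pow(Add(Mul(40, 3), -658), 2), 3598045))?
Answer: -26421365638368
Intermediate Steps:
Mul(Add(-2967033, I), Add(Pow(Add(Mul(40, 3), -658), 2), 3598045)) = Mul(Add(-2967033, -3829479), Add(Pow(Add(Mul(40, 3), -658), 2), 3598045)) = Mul(-6796512, Add(Pow(Add(120, -658), 2), 3598045)) = Mul(-6796512, Add(Pow(-538, 2), 3598045)) = Mul(-6796512, Add(289444, 3598045)) = Mul(-6796512, 3887489) = -26421365638368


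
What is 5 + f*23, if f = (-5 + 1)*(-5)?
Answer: 465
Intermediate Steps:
f = 20 (f = -4*(-5) = 20)
5 + f*23 = 5 + 20*23 = 5 + 460 = 465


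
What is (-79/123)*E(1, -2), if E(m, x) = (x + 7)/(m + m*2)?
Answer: -395/369 ≈ -1.0705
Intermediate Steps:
E(m, x) = (7 + x)/(3*m) (E(m, x) = (7 + x)/(m + 2*m) = (7 + x)/((3*m)) = (7 + x)*(1/(3*m)) = (7 + x)/(3*m))
(-79/123)*E(1, -2) = (-79/123)*((⅓)*(7 - 2)/1) = (-79*1/123)*((⅓)*1*5) = -79/123*5/3 = -395/369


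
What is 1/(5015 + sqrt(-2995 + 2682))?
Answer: 5015/25150538 - I*sqrt(313)/25150538 ≈ 0.0001994 - 7.0344e-7*I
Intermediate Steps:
1/(5015 + sqrt(-2995 + 2682)) = 1/(5015 + sqrt(-313)) = 1/(5015 + I*sqrt(313))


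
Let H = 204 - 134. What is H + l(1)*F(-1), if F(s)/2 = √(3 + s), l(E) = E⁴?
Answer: 70 + 2*√2 ≈ 72.828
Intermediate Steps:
H = 70
F(s) = 2*√(3 + s)
H + l(1)*F(-1) = 70 + 1⁴*(2*√(3 - 1)) = 70 + 1*(2*√2) = 70 + 2*√2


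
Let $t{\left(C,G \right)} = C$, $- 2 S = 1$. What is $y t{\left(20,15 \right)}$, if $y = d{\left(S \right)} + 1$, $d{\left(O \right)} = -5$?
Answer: $-80$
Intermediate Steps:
$S = - \frac{1}{2}$ ($S = \left(- \frac{1}{2}\right) 1 = - \frac{1}{2} \approx -0.5$)
$y = -4$ ($y = -5 + 1 = -4$)
$y t{\left(20,15 \right)} = \left(-4\right) 20 = -80$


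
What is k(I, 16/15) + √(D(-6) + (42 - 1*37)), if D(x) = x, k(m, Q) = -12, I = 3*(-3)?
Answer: -12 + I ≈ -12.0 + 1.0*I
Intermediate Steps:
I = -9
k(I, 16/15) + √(D(-6) + (42 - 1*37)) = -12 + √(-6 + (42 - 1*37)) = -12 + √(-6 + (42 - 37)) = -12 + √(-6 + 5) = -12 + √(-1) = -12 + I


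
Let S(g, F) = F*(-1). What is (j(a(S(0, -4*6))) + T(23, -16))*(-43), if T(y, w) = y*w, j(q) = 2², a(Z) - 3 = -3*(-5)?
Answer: 15652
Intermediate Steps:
S(g, F) = -F
a(Z) = 18 (a(Z) = 3 - 3*(-5) = 3 + 15 = 18)
j(q) = 4
T(y, w) = w*y
(j(a(S(0, -4*6))) + T(23, -16))*(-43) = (4 - 16*23)*(-43) = (4 - 368)*(-43) = -364*(-43) = 15652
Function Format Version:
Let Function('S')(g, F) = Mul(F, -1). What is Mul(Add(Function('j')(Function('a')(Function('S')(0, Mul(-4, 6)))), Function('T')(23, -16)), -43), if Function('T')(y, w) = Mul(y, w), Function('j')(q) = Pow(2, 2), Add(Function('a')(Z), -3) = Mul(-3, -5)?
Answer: 15652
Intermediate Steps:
Function('S')(g, F) = Mul(-1, F)
Function('a')(Z) = 18 (Function('a')(Z) = Add(3, Mul(-3, -5)) = Add(3, 15) = 18)
Function('j')(q) = 4
Function('T')(y, w) = Mul(w, y)
Mul(Add(Function('j')(Function('a')(Function('S')(0, Mul(-4, 6)))), Function('T')(23, -16)), -43) = Mul(Add(4, Mul(-16, 23)), -43) = Mul(Add(4, -368), -43) = Mul(-364, -43) = 15652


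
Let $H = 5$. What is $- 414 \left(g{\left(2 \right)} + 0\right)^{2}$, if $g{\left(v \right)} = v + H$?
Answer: $-20286$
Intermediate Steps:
$g{\left(v \right)} = 5 + v$ ($g{\left(v \right)} = v + 5 = 5 + v$)
$- 414 \left(g{\left(2 \right)} + 0\right)^{2} = - 414 \left(\left(5 + 2\right) + 0\right)^{2} = - 414 \left(7 + 0\right)^{2} = - 414 \cdot 7^{2} = \left(-414\right) 49 = -20286$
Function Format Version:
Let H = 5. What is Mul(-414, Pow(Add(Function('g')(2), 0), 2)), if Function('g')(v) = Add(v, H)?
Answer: -20286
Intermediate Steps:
Function('g')(v) = Add(5, v) (Function('g')(v) = Add(v, 5) = Add(5, v))
Mul(-414, Pow(Add(Function('g')(2), 0), 2)) = Mul(-414, Pow(Add(Add(5, 2), 0), 2)) = Mul(-414, Pow(Add(7, 0), 2)) = Mul(-414, Pow(7, 2)) = Mul(-414, 49) = -20286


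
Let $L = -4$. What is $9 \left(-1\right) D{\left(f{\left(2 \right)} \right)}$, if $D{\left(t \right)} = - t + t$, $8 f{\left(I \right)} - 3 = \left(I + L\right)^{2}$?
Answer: $0$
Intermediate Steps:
$f{\left(I \right)} = \frac{3}{8} + \frac{\left(-4 + I\right)^{2}}{8}$ ($f{\left(I \right)} = \frac{3}{8} + \frac{\left(I - 4\right)^{2}}{8} = \frac{3}{8} + \frac{\left(-4 + I\right)^{2}}{8}$)
$D{\left(t \right)} = 0$
$9 \left(-1\right) D{\left(f{\left(2 \right)} \right)} = 9 \left(-1\right) 0 = \left(-9\right) 0 = 0$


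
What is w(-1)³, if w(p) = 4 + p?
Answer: 27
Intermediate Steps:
w(-1)³ = (4 - 1)³ = 3³ = 27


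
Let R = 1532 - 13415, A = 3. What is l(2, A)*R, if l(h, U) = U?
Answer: -35649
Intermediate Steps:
R = -11883
l(2, A)*R = 3*(-11883) = -35649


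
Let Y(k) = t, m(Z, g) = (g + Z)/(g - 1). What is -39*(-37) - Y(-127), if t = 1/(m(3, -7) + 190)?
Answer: 549781/381 ≈ 1443.0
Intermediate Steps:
m(Z, g) = (Z + g)/(-1 + g)
t = 2/381 (t = 1/((3 - 7)/(-1 - 7) + 190) = 1/(-4/(-8) + 190) = 1/(-⅛*(-4) + 190) = 1/(½ + 190) = 1/(381/2) = 2/381 ≈ 0.0052493)
Y(k) = 2/381
-39*(-37) - Y(-127) = -39*(-37) - 1*2/381 = 1443 - 2/381 = 549781/381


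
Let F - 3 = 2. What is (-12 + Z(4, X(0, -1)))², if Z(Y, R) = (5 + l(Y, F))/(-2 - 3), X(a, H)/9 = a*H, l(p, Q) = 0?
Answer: 169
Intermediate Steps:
F = 5 (F = 3 + 2 = 5)
X(a, H) = 9*H*a (X(a, H) = 9*(a*H) = 9*(H*a) = 9*H*a)
Z(Y, R) = -1 (Z(Y, R) = (5 + 0)/(-2 - 3) = 5/(-5) = 5*(-⅕) = -1)
(-12 + Z(4, X(0, -1)))² = (-12 - 1)² = (-13)² = 169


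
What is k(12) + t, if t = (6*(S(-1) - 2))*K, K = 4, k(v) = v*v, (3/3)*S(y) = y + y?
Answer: 48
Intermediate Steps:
S(y) = 2*y (S(y) = y + y = 2*y)
k(v) = v²
t = -96 (t = (6*(2*(-1) - 2))*4 = (6*(-2 - 2))*4 = (6*(-4))*4 = -24*4 = -96)
k(12) + t = 12² - 96 = 144 - 96 = 48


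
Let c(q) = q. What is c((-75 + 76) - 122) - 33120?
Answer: -33241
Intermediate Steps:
c((-75 + 76) - 122) - 33120 = ((-75 + 76) - 122) - 33120 = (1 - 122) - 33120 = -121 - 33120 = -33241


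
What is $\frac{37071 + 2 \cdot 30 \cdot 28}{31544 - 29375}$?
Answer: $\frac{12917}{723} \approx 17.866$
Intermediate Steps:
$\frac{37071 + 2 \cdot 30 \cdot 28}{31544 - 29375} = \frac{37071 + 60 \cdot 28}{2169} = \left(37071 + 1680\right) \frac{1}{2169} = 38751 \cdot \frac{1}{2169} = \frac{12917}{723}$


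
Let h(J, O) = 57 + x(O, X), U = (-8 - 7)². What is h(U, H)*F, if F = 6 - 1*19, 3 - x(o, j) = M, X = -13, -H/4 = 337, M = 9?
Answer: -663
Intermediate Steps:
H = -1348 (H = -4*337 = -1348)
x(o, j) = -6 (x(o, j) = 3 - 1*9 = 3 - 9 = -6)
F = -13 (F = 6 - 19 = -13)
U = 225 (U = (-15)² = 225)
h(J, O) = 51 (h(J, O) = 57 - 6 = 51)
h(U, H)*F = 51*(-13) = -663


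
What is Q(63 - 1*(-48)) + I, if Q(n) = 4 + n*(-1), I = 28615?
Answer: 28508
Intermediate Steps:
Q(n) = 4 - n
Q(63 - 1*(-48)) + I = (4 - (63 - 1*(-48))) + 28615 = (4 - (63 + 48)) + 28615 = (4 - 1*111) + 28615 = (4 - 111) + 28615 = -107 + 28615 = 28508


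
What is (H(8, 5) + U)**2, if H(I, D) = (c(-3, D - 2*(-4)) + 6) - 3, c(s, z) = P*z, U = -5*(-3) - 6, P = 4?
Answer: 4096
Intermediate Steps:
U = 9 (U = 15 - 6 = 9)
c(s, z) = 4*z
H(I, D) = 35 + 4*D (H(I, D) = (4*(D - 2*(-4)) + 6) - 3 = (4*(D + 8) + 6) - 3 = (4*(8 + D) + 6) - 3 = ((32 + 4*D) + 6) - 3 = (38 + 4*D) - 3 = 35 + 4*D)
(H(8, 5) + U)**2 = ((35 + 4*5) + 9)**2 = ((35 + 20) + 9)**2 = (55 + 9)**2 = 64**2 = 4096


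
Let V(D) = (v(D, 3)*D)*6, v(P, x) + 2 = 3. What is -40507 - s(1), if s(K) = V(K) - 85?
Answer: -40428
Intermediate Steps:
v(P, x) = 1 (v(P, x) = -2 + 3 = 1)
V(D) = 6*D (V(D) = (1*D)*6 = D*6 = 6*D)
s(K) = -85 + 6*K (s(K) = 6*K - 85 = -85 + 6*K)
-40507 - s(1) = -40507 - (-85 + 6*1) = -40507 - (-85 + 6) = -40507 - 1*(-79) = -40507 + 79 = -40428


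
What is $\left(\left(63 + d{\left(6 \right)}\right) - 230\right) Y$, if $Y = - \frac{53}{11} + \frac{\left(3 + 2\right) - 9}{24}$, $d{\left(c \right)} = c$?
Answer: $\frac{52969}{66} \approx 802.56$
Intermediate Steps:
$Y = - \frac{329}{66}$ ($Y = \left(-53\right) \frac{1}{11} + \left(5 - 9\right) \frac{1}{24} = - \frac{53}{11} - \frac{1}{6} = - \frac{329}{66} \approx -4.9848$)
$\left(\left(63 + d{\left(6 \right)}\right) - 230\right) Y = \left(\left(63 + 6\right) - 230\right) \left(- \frac{329}{66}\right) = \left(69 - 230\right) \left(- \frac{329}{66}\right) = \left(-161\right) \left(- \frac{329}{66}\right) = \frac{52969}{66}$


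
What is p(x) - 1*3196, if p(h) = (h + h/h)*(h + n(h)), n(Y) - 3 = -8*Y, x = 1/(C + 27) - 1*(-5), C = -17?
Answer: -339547/100 ≈ -3395.5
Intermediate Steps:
x = 51/10 (x = 1/(-17 + 27) - 1*(-5) = 1/10 + 5 = ⅒ + 5 = 51/10 ≈ 5.1000)
n(Y) = 3 - 8*Y
p(h) = (1 + h)*(3 - 7*h) (p(h) = (h + h/h)*(h + (3 - 8*h)) = (h + 1)*(3 - 7*h) = (1 + h)*(3 - 7*h))
p(x) - 1*3196 = (3 - 7*(51/10)² - 4*51/10) - 1*3196 = (3 - 7*2601/100 - 102/5) - 3196 = (3 - 18207/100 - 102/5) - 3196 = -19947/100 - 3196 = -339547/100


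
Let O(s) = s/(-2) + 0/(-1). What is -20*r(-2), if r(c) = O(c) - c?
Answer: -60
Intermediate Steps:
O(s) = -s/2 (O(s) = s*(-½) + 0*(-1) = -s/2 + 0 = -s/2)
r(c) = -3*c/2 (r(c) = -c/2 - c = -3*c/2)
-20*r(-2) = -(-30)*(-2) = -20*3 = -60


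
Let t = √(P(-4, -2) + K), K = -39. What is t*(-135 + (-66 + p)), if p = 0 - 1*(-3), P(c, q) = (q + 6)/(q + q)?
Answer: -396*I*√10 ≈ -1252.3*I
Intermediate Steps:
P(c, q) = (6 + q)/(2*q) (P(c, q) = (6 + q)/((2*q)) = (6 + q)*(1/(2*q)) = (6 + q)/(2*q))
p = 3 (p = 0 + 3 = 3)
t = 2*I*√10 (t = √((½)*(6 - 2)/(-2) - 39) = √((½)*(-½)*4 - 39) = √(-1 - 39) = √(-40) = 2*I*√10 ≈ 6.3246*I)
t*(-135 + (-66 + p)) = (2*I*√10)*(-135 + (-66 + 3)) = (2*I*√10)*(-135 - 63) = (2*I*√10)*(-198) = -396*I*√10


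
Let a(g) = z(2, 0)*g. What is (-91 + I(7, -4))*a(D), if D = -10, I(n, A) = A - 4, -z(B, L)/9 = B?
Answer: -17820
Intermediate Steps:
z(B, L) = -9*B
I(n, A) = -4 + A
a(g) = -18*g (a(g) = (-9*2)*g = -18*g)
(-91 + I(7, -4))*a(D) = (-91 + (-4 - 4))*(-18*(-10)) = (-91 - 8)*180 = -99*180 = -17820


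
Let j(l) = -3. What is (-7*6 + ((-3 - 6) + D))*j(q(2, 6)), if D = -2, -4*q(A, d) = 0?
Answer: 159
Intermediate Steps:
q(A, d) = 0 (q(A, d) = -1/4*0 = 0)
(-7*6 + ((-3 - 6) + D))*j(q(2, 6)) = (-7*6 + ((-3 - 6) - 2))*(-3) = (-42 + (-9 - 2))*(-3) = (-42 - 11)*(-3) = -53*(-3) = 159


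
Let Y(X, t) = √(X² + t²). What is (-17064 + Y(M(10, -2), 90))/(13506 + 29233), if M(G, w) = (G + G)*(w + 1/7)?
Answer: -216/541 + 10*√4645/299173 ≈ -0.39698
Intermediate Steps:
M(G, w) = 2*G*(⅐ + w) (M(G, w) = (2*G)*(w + ⅐) = (2*G)*(⅐ + w) = 2*G*(⅐ + w))
(-17064 + Y(M(10, -2), 90))/(13506 + 29233) = (-17064 + √(((2/7)*10*(1 + 7*(-2)))² + 90²))/(13506 + 29233) = (-17064 + √(((2/7)*10*(1 - 14))² + 8100))/42739 = (-17064 + √(((2/7)*10*(-13))² + 8100))*(1/42739) = (-17064 + √((-260/7)² + 8100))*(1/42739) = (-17064 + √(67600/49 + 8100))*(1/42739) = (-17064 + √(464500/49))*(1/42739) = (-17064 + 10*√4645/7)*(1/42739) = -216/541 + 10*√4645/299173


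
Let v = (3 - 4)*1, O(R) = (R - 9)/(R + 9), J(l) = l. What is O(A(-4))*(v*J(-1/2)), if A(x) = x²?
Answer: 7/50 ≈ 0.14000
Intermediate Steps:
O(R) = (-9 + R)/(9 + R)
v = -1 (v = -1*1 = -1)
O(A(-4))*(v*J(-1/2)) = ((-9 + (-4)²)/(9 + (-4)²))*(-(-1)/2) = ((-9 + 16)/(9 + 16))*(-(-1)/2) = (7/25)*(-1*(-½)) = ((1/25)*7)*(½) = (7/25)*(½) = 7/50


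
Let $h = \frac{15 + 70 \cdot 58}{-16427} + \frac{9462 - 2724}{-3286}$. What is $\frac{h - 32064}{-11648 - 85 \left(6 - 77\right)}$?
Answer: $\frac{865455321692}{151492405893} \approx 5.7129$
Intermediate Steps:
$h = - \frac{62037788}{26989561}$ ($h = \left(15 + 4060\right) \left(- \frac{1}{16427}\right) + 6738 \left(- \frac{1}{3286}\right) = 4075 \left(- \frac{1}{16427}\right) - \frac{3369}{1643} = - \frac{4075}{16427} - \frac{3369}{1643} = - \frac{62037788}{26989561} \approx -2.2986$)
$\frac{h - 32064}{-11648 - 85 \left(6 - 77\right)} = \frac{- \frac{62037788}{26989561} - 32064}{-11648 - 85 \left(6 - 77\right)} = - \frac{865455321692}{26989561 \left(-11648 - -6035\right)} = - \frac{865455321692}{26989561 \left(-11648 + 6035\right)} = - \frac{865455321692}{26989561 \left(-5613\right)} = \left(- \frac{865455321692}{26989561}\right) \left(- \frac{1}{5613}\right) = \frac{865455321692}{151492405893}$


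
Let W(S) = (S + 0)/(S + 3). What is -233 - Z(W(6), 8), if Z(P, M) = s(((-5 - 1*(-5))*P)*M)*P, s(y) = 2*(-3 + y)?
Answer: -229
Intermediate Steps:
W(S) = S/(3 + S)
s(y) = -6 + 2*y
Z(P, M) = -6*P (Z(P, M) = (-6 + 2*(((-5 - 1*(-5))*P)*M))*P = (-6 + 2*(((-5 + 5)*P)*M))*P = (-6 + 2*((0*P)*M))*P = (-6 + 2*(0*M))*P = (-6 + 2*0)*P = (-6 + 0)*P = -6*P)
-233 - Z(W(6), 8) = -233 - (-6)*6/(3 + 6) = -233 - (-6)*6/9 = -233 - (-6)*6*(⅑) = -233 - (-6)*2/3 = -233 - 1*(-4) = -233 + 4 = -229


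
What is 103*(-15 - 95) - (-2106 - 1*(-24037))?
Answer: -33261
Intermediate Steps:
103*(-15 - 95) - (-2106 - 1*(-24037)) = 103*(-110) - (-2106 + 24037) = -11330 - 1*21931 = -11330 - 21931 = -33261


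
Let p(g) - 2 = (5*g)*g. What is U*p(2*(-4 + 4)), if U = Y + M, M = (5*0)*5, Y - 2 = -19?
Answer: -34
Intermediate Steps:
Y = -17 (Y = 2 - 19 = -17)
p(g) = 2 + 5*g² (p(g) = 2 + (5*g)*g = 2 + 5*g²)
M = 0 (M = 0*5 = 0)
U = -17 (U = -17 + 0 = -17)
U*p(2*(-4 + 4)) = -17*(2 + 5*(2*(-4 + 4))²) = -17*(2 + 5*(2*0)²) = -17*(2 + 5*0²) = -17*(2 + 5*0) = -17*(2 + 0) = -17*2 = -34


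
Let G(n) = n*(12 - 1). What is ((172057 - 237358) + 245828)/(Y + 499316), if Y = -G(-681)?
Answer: 180527/506807 ≈ 0.35620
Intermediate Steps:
G(n) = 11*n (G(n) = n*11 = 11*n)
Y = 7491 (Y = -11*(-681) = -1*(-7491) = 7491)
((172057 - 237358) + 245828)/(Y + 499316) = ((172057 - 237358) + 245828)/(7491 + 499316) = (-65301 + 245828)/506807 = 180527*(1/506807) = 180527/506807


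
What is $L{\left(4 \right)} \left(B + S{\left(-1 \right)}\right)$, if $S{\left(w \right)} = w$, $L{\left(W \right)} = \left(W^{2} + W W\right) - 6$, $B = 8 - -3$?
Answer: $260$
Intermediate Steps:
$B = 11$ ($B = 8 + 3 = 11$)
$L{\left(W \right)} = -6 + 2 W^{2}$ ($L{\left(W \right)} = \left(W^{2} + W^{2}\right) - 6 = 2 W^{2} - 6 = -6 + 2 W^{2}$)
$L{\left(4 \right)} \left(B + S{\left(-1 \right)}\right) = \left(-6 + 2 \cdot 4^{2}\right) \left(11 - 1\right) = \left(-6 + 2 \cdot 16\right) 10 = \left(-6 + 32\right) 10 = 26 \cdot 10 = 260$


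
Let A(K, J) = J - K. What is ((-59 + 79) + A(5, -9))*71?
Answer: 426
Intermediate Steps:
((-59 + 79) + A(5, -9))*71 = ((-59 + 79) + (-9 - 1*5))*71 = (20 + (-9 - 5))*71 = (20 - 14)*71 = 6*71 = 426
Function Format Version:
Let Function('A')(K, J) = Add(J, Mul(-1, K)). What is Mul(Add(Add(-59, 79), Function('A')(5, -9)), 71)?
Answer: 426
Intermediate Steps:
Mul(Add(Add(-59, 79), Function('A')(5, -9)), 71) = Mul(Add(Add(-59, 79), Add(-9, Mul(-1, 5))), 71) = Mul(Add(20, Add(-9, -5)), 71) = Mul(Add(20, -14), 71) = Mul(6, 71) = 426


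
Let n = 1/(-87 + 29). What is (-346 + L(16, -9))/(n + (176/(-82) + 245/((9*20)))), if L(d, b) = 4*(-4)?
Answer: 15495048/34349 ≈ 451.11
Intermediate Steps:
L(d, b) = -16
n = -1/58 (n = 1/(-58) = -1/58 ≈ -0.017241)
(-346 + L(16, -9))/(n + (176/(-82) + 245/((9*20)))) = (-346 - 16)/(-1/58 + (176/(-82) + 245/((9*20)))) = -362/(-1/58 + (176*(-1/82) + 245/180)) = -362/(-1/58 + (-88/41 + 245*(1/180))) = -362/(-1/58 + (-88/41 + 49/36)) = -362/(-1/58 - 1159/1476) = -362/(-34349/42804) = -362*(-42804/34349) = 15495048/34349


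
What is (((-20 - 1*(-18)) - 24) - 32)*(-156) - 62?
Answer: 8986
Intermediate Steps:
(((-20 - 1*(-18)) - 24) - 32)*(-156) - 62 = (((-20 + 18) - 24) - 32)*(-156) - 62 = ((-2 - 24) - 32)*(-156) - 62 = (-26 - 32)*(-156) - 62 = -58*(-156) - 62 = 9048 - 62 = 8986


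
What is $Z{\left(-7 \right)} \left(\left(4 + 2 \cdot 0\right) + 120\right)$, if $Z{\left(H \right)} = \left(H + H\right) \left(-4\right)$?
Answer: $6944$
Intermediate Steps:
$Z{\left(H \right)} = - 8 H$ ($Z{\left(H \right)} = 2 H \left(-4\right) = - 8 H$)
$Z{\left(-7 \right)} \left(\left(4 + 2 \cdot 0\right) + 120\right) = \left(-8\right) \left(-7\right) \left(\left(4 + 2 \cdot 0\right) + 120\right) = 56 \left(\left(4 + 0\right) + 120\right) = 56 \left(4 + 120\right) = 56 \cdot 124 = 6944$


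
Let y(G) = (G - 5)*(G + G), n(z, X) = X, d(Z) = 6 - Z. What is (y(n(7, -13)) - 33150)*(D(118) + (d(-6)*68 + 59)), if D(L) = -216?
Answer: -21537438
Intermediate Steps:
y(G) = 2*G*(-5 + G) (y(G) = (-5 + G)*(2*G) = 2*G*(-5 + G))
(y(n(7, -13)) - 33150)*(D(118) + (d(-6)*68 + 59)) = (2*(-13)*(-5 - 13) - 33150)*(-216 + ((6 - 1*(-6))*68 + 59)) = (2*(-13)*(-18) - 33150)*(-216 + ((6 + 6)*68 + 59)) = (468 - 33150)*(-216 + (12*68 + 59)) = -32682*(-216 + (816 + 59)) = -32682*(-216 + 875) = -32682*659 = -21537438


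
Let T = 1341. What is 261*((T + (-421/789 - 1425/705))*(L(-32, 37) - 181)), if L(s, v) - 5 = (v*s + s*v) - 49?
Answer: -11196884659551/12361 ≈ -9.0582e+8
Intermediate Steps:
L(s, v) = -44 + 2*s*v (L(s, v) = 5 + ((v*s + s*v) - 49) = 5 + ((s*v + s*v) - 49) = 5 + (2*s*v - 49) = 5 + (-49 + 2*s*v) = -44 + 2*s*v)
261*((T + (-421/789 - 1425/705))*(L(-32, 37) - 181)) = 261*((1341 + (-421/789 - 1425/705))*((-44 + 2*(-32)*37) - 181)) = 261*((1341 + (-421*1/789 - 1425*1/705))*((-44 - 2368) - 181)) = 261*((1341 + (-421/789 - 95/47))*(-2412 - 181)) = 261*((1341 - 94742/37083)*(-2593)) = 261*((49633561/37083)*(-2593)) = 261*(-128699823673/37083) = -11196884659551/12361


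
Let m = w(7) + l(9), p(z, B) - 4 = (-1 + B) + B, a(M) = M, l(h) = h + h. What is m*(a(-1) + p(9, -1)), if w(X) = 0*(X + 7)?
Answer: 0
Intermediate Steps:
l(h) = 2*h
p(z, B) = 3 + 2*B (p(z, B) = 4 + ((-1 + B) + B) = 4 + (-1 + 2*B) = 3 + 2*B)
w(X) = 0 (w(X) = 0*(7 + X) = 0)
m = 18 (m = 0 + 2*9 = 0 + 18 = 18)
m*(a(-1) + p(9, -1)) = 18*(-1 + (3 + 2*(-1))) = 18*(-1 + (3 - 2)) = 18*(-1 + 1) = 18*0 = 0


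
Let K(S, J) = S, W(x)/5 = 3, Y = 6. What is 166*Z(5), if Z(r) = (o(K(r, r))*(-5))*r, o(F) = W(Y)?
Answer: -62250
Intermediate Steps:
W(x) = 15 (W(x) = 5*3 = 15)
o(F) = 15
Z(r) = -75*r (Z(r) = (15*(-5))*r = -75*r)
166*Z(5) = 166*(-75*5) = 166*(-375) = -62250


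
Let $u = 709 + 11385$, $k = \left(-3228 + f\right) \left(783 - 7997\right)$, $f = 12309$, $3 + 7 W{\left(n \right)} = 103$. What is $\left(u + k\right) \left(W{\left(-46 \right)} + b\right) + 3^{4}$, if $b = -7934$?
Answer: $\frac{3631091429687}{7} \approx 5.1873 \cdot 10^{11}$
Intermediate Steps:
$W{\left(n \right)} = \frac{100}{7}$ ($W{\left(n \right)} = - \frac{3}{7} + \frac{1}{7} \cdot 103 = - \frac{3}{7} + \frac{103}{7} = \frac{100}{7}$)
$k = -65510334$ ($k = \left(-3228 + 12309\right) \left(783 - 7997\right) = 9081 \left(-7214\right) = -65510334$)
$u = 12094$
$\left(u + k\right) \left(W{\left(-46 \right)} + b\right) + 3^{4} = \left(12094 - 65510334\right) \left(\frac{100}{7} - 7934\right) + 3^{4} = \left(-65498240\right) \left(- \frac{55438}{7}\right) + 81 = \frac{3631091429120}{7} + 81 = \frac{3631091429687}{7}$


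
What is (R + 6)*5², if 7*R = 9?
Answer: 1275/7 ≈ 182.14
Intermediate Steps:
R = 9/7 (R = (⅐)*9 = 9/7 ≈ 1.2857)
(R + 6)*5² = (9/7 + 6)*5² = (51/7)*25 = 1275/7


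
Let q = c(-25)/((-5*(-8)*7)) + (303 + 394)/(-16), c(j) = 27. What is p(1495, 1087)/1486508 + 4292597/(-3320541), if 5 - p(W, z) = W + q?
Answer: -510862644519497/394880860866240 ≈ -1.2937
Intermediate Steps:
q = -24341/560 (q = 27/((-5*(-8)*7)) + (303 + 394)/(-16) = 27/((40*7)) + 697*(-1/16) = 27/280 - 697/16 = -24341/560 ≈ -43.466)
p(W, z) = 27141/560 - W (p(W, z) = 5 - (W - 24341/560) = 5 - (-24341/560 + W) = 5 + (24341/560 - W) = 27141/560 - W)
p(1495, 1087)/1486508 + 4292597/(-3320541) = (27141/560 - 1*1495)/1486508 + 4292597/(-3320541) = (27141/560 - 1495)*(1/1486508) + 4292597*(-1/3320541) = -810059/560*1/1486508 - 4292597/3320541 = -810059/832444480 - 4292597/3320541 = -510862644519497/394880860866240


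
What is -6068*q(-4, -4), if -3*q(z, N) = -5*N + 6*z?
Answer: -24272/3 ≈ -8090.7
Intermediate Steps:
q(z, N) = -2*z + 5*N/3 (q(z, N) = -(-5*N + 6*z)/3 = -2*z + 5*N/3)
-6068*q(-4, -4) = -6068*(-2*(-4) + (5/3)*(-4)) = -6068*(8 - 20/3) = -6068*4/3 = -24272/3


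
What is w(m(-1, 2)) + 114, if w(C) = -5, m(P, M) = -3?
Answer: 109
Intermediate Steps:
w(m(-1, 2)) + 114 = -5 + 114 = 109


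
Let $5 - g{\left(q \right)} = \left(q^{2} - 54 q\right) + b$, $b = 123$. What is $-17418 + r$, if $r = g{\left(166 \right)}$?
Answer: $-36128$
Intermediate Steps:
$g{\left(q \right)} = -118 - q^{2} + 54 q$ ($g{\left(q \right)} = 5 - \left(\left(q^{2} - 54 q\right) + 123\right) = 5 - \left(123 + q^{2} - 54 q\right) = -118 - q^{2} + 54 q$)
$r = -18710$ ($r = -118 - 166^{2} + 54 \cdot 166 = -118 - 27556 + 8964 = -18710$)
$-17418 + r = -17418 - 18710 = -36128$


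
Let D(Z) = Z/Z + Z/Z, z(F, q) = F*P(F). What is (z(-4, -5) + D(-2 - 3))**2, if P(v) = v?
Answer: 324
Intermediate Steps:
z(F, q) = F**2 (z(F, q) = F*F = F**2)
D(Z) = 2 (D(Z) = 1 + 1 = 2)
(z(-4, -5) + D(-2 - 3))**2 = ((-4)**2 + 2)**2 = (16 + 2)**2 = 18**2 = 324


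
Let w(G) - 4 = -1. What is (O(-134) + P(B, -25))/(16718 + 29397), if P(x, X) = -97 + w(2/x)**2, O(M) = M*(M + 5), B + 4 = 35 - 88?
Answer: 17198/46115 ≈ 0.37294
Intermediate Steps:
w(G) = 3 (w(G) = 4 - 1 = 3)
B = -57 (B = -4 + (35 - 88) = -4 - 53 = -57)
O(M) = M*(5 + M)
P(x, X) = -88 (P(x, X) = -97 + 3**2 = -97 + 9 = -88)
(O(-134) + P(B, -25))/(16718 + 29397) = (-134*(5 - 134) - 88)/(16718 + 29397) = (-134*(-129) - 88)/46115 = (17286 - 88)*(1/46115) = 17198*(1/46115) = 17198/46115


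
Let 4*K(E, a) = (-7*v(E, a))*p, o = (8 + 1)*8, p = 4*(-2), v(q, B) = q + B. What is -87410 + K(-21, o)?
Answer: -86696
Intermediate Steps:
v(q, B) = B + q
p = -8
o = 72 (o = 9*8 = 72)
K(E, a) = 14*E + 14*a (K(E, a) = (-7*(a + E)*(-8))/4 = (-7*(E + a)*(-8))/4 = ((-7*E - 7*a)*(-8))/4 = (56*E + 56*a)/4 = 14*E + 14*a)
-87410 + K(-21, o) = -87410 + (14*(-21) + 14*72) = -87410 + (-294 + 1008) = -87410 + 714 = -86696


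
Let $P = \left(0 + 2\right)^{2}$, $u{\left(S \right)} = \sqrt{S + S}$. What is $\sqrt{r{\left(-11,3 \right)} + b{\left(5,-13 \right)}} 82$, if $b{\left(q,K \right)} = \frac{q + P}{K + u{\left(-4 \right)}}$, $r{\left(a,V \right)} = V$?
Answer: $82 \sqrt{6} \sqrt{\frac{5 - i \sqrt{2}}{13 - 2 i \sqrt{2}}} \approx 125.47 - 3.8537 i$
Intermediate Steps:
$u{\left(S \right)} = \sqrt{2} \sqrt{S}$ ($u{\left(S \right)} = \sqrt{2 S} = \sqrt{2} \sqrt{S}$)
$P = 4$ ($P = 2^{2} = 4$)
$b{\left(q,K \right)} = \frac{4 + q}{K + 2 i \sqrt{2}}$ ($b{\left(q,K \right)} = \frac{q + 4}{K + \sqrt{2} \sqrt{-4}} = \frac{4 + q}{K + \sqrt{2} \cdot 2 i} = \frac{4 + q}{K + 2 i \sqrt{2}}$)
$\sqrt{r{\left(-11,3 \right)} + b{\left(5,-13 \right)}} 82 = \sqrt{3 + \frac{4 + 5}{-13 + 2 i \sqrt{2}}} \cdot 82 = \sqrt{3 + \frac{1}{-13 + 2 i \sqrt{2}} \cdot 9} \cdot 82 = \sqrt{3 + \frac{9}{-13 + 2 i \sqrt{2}}} \cdot 82 = 82 \sqrt{3 + \frac{9}{-13 + 2 i \sqrt{2}}}$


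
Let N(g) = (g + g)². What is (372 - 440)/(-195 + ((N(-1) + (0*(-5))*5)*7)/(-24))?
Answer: 408/1177 ≈ 0.34664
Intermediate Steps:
N(g) = 4*g² (N(g) = (2*g)² = 4*g²)
(372 - 440)/(-195 + ((N(-1) + (0*(-5))*5)*7)/(-24)) = (372 - 440)/(-195 + ((4*(-1)² + (0*(-5))*5)*7)/(-24)) = -68/(-195 + ((4*1 + 0*5)*7)*(-1/24)) = -68/(-195 + ((4 + 0)*7)*(-1/24)) = -68/(-195 + (4*7)*(-1/24)) = -68/(-195 + 28*(-1/24)) = -68/(-195 - 7/6) = -68/(-1177/6) = -68*(-6/1177) = 408/1177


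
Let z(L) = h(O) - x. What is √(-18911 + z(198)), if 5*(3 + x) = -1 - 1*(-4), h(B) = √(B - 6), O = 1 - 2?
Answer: √(-472715 + 25*I*√7)/5 ≈ 0.0096203 + 137.51*I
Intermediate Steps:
O = -1
h(B) = √(-6 + B)
x = -12/5 (x = -3 + (-1 - 1*(-4))/5 = -3 + (-1 + 4)/5 = -3 + (⅕)*3 = -3 + ⅗ = -12/5 ≈ -2.4000)
z(L) = 12/5 + I*√7 (z(L) = √(-6 - 1) - 1*(-12/5) = √(-7) + 12/5 = I*√7 + 12/5 = 12/5 + I*√7)
√(-18911 + z(198)) = √(-18911 + (12/5 + I*√7)) = √(-94543/5 + I*√7)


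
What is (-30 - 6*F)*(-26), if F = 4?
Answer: 1404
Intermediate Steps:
(-30 - 6*F)*(-26) = (-30 - 6*4)*(-26) = (-30 - 24)*(-26) = -54*(-26) = 1404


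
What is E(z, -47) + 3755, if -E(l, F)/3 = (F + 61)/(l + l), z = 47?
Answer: 176464/47 ≈ 3754.6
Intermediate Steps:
E(l, F) = -3*(61 + F)/(2*l) (E(l, F) = -3*(F + 61)/(l + l) = -3*(61 + F)/(2*l))
E(z, -47) + 3755 = (3/2)*(-61 - 1*(-47))/47 + 3755 = (3/2)*(1/47)*(-61 + 47) + 3755 = (3/2)*(1/47)*(-14) + 3755 = -21/47 + 3755 = 176464/47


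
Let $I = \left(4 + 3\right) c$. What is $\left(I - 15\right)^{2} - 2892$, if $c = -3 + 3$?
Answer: $-2667$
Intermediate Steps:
$c = 0$
$I = 0$ ($I = \left(4 + 3\right) 0 = 7 \cdot 0 = 0$)
$\left(I - 15\right)^{2} - 2892 = \left(0 - 15\right)^{2} - 2892 = \left(-15\right)^{2} - 2892 = 225 - 2892 = -2667$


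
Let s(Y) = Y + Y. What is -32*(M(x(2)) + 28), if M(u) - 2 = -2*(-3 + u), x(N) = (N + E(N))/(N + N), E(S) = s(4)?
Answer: -992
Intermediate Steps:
s(Y) = 2*Y
E(S) = 8 (E(S) = 2*4 = 8)
x(N) = (8 + N)/(2*N) (x(N) = (N + 8)/(N + N) = (8 + N)/((2*N)) = (8 + N)*(1/(2*N)) = (8 + N)/(2*N))
M(u) = 8 - 2*u (M(u) = 2 - 2*(-3 + u) = 2 + (6 - 2*u) = 8 - 2*u)
-32*(M(x(2)) + 28) = -32*((8 - (8 + 2)/2) + 28) = -32*((8 - 10/2) + 28) = -32*((8 - 2*5/2) + 28) = -32*((8 - 5) + 28) = -32*(3 + 28) = -32*31 = -992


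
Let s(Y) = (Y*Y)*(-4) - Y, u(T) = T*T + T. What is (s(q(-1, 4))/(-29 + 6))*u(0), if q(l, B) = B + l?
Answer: 0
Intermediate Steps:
u(T) = T + T**2 (u(T) = T**2 + T = T + T**2)
s(Y) = -Y - 4*Y**2 (s(Y) = Y**2*(-4) - Y = -4*Y**2 - Y = -Y - 4*Y**2)
(s(q(-1, 4))/(-29 + 6))*u(0) = ((-(4 - 1)*(1 + 4*(4 - 1)))/(-29 + 6))*(0*(1 + 0)) = (-1*3*(1 + 4*3)/(-23))*(0*1) = (-1*3*(1 + 12)*(-1/23))*0 = (-1*3*13*(-1/23))*0 = -39*(-1/23)*0 = (39/23)*0 = 0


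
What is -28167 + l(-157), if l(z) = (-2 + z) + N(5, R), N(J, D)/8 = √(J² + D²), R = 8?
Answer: -28326 + 8*√89 ≈ -28251.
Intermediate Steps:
N(J, D) = 8*√(D² + J²) (N(J, D) = 8*√(J² + D²) = 8*√(D² + J²))
l(z) = -2 + z + 8*√89 (l(z) = (-2 + z) + 8*√(8² + 5²) = (-2 + z) + 8*√(64 + 25) = (-2 + z) + 8*√89 = -2 + z + 8*√89)
-28167 + l(-157) = -28167 + (-2 - 157 + 8*√89) = -28167 + (-159 + 8*√89) = -28326 + 8*√89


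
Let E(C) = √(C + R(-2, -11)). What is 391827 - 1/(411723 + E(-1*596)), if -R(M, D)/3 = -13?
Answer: 66420878841233799/169515829286 + I*√557/169515829286 ≈ 3.9183e+5 + 1.3923e-10*I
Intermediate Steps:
R(M, D) = 39 (R(M, D) = -3*(-13) = 39)
E(C) = √(39 + C) (E(C) = √(C + 39) = √(39 + C))
391827 - 1/(411723 + E(-1*596)) = 391827 - 1/(411723 + √(39 - 1*596)) = 391827 - 1/(411723 + √(39 - 596)) = 391827 - 1/(411723 + √(-557)) = 391827 - 1/(411723 + I*√557)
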